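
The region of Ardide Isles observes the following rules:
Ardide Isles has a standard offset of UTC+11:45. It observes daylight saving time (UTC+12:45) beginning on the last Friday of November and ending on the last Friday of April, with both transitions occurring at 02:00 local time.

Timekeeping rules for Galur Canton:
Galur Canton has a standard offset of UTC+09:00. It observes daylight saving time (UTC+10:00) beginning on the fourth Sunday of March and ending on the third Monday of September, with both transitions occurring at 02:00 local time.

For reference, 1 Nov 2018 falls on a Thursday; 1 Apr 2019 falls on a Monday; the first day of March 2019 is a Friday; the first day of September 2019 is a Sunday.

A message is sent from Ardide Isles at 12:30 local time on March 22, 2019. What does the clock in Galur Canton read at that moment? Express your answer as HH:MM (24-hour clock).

08:45

1 November 2018 is a Thursday, so Fridays fall on 2, 9, 16, 23, 30; the last is November 30.
1 April 2019 is a Monday, so Fridays fall on 5, 12, 19, 26; the last is April 26.
March 22, 2019 lies within the daylight-saving period (30 November 2018 – 26 April 2019), so Ardide Isles is on daylight time, UTC+12:45.
12:30 Ardide Isles − 12h45m = 23:45 UTC (rolling into the previous day, 21 March 2019).
1 March 2019 is a Friday, so the first Sunday is March 3 and the fourth is March 24.
1 September 2019 is a Sunday, so the first Monday is September 2 and the third is September 16.
At the standard offset (UTC+09:00), 23:45 UTC + 9h = 08:45 Galur Canton standard time (rolling into the next day, 22 March 2019).
The standard-time date in Galur Canton, March 22, 2019, is outside the daylight-saving period (24 March – 16 September), so Galur Canton is on standard time, UTC+09:00.
23:45 UTC + 9h = 08:45 Galur Canton (rolling into the next day, 22 March 2019).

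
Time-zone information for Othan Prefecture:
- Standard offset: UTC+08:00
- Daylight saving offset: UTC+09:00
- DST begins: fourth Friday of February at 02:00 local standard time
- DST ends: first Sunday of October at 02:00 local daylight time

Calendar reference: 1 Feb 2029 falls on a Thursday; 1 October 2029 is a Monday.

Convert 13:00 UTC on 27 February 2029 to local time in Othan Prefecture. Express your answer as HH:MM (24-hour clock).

1 February 2029 is a Thursday, so the first Friday is February 2 and the fourth is February 23.
1 October 2029 is a Monday, so the first Sunday is October 7.
At the standard offset (UTC+08:00), 13:00 UTC + 8h = 21:00 Othan Prefecture standard time.
Daylight saving runs 23 February – 7 October; the standard-time date in Othan Prefecture, 27 February 2029, is inside that window, so Othan Prefecture is at UTC+09:00.
13:00 UTC + 9h = 22:00 local.

22:00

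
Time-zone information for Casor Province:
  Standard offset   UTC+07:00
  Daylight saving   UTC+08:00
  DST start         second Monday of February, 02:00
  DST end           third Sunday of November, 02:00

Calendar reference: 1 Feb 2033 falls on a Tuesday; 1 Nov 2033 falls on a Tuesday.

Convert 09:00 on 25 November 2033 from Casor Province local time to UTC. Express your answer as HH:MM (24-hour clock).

02:00

1 February 2033 is a Tuesday, so the first Monday is February 7 and the second is February 14.
1 November 2033 is a Tuesday, so the first Sunday is November 6 and the third is November 20.
Daylight saving runs 14 February – 20 November; 25 November 2033 is outside that window, so Casor Province is on standard time at UTC+07:00.
09:00 local − 7h = 02:00 UTC.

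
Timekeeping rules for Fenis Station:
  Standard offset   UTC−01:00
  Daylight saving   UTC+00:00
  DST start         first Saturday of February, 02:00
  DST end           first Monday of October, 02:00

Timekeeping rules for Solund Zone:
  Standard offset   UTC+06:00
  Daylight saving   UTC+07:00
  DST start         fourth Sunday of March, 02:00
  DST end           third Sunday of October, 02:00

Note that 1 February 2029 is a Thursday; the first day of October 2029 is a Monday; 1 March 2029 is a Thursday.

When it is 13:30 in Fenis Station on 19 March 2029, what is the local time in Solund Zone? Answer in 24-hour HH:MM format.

1 February 2029 is a Thursday, so the first Saturday is February 3.
1 October 2029 is a Monday, so the first Monday is October 1.
19 March 2029 falls between 3 February and 1 October, so daylight saving is in effect and Fenis Station is at UTC+00:00.
13:30 Fenis Station − 0h = 13:30 UTC.
1 March 2029 is a Thursday, so the first Sunday is March 4 and the fourth is March 25.
1 October 2029 is a Monday, so the first Sunday is October 7 and the third is October 21.
At the standard offset (UTC+06:00), 13:30 UTC + 6h = 19:30 Solund Zone standard time.
The standard-time date in Solund Zone, 19 March 2029, does not fall between 25 March and 21 October, so daylight saving is not in effect and Solund Zone is at UTC+06:00.
13:30 UTC + 6h = 19:30 Solund Zone.

19:30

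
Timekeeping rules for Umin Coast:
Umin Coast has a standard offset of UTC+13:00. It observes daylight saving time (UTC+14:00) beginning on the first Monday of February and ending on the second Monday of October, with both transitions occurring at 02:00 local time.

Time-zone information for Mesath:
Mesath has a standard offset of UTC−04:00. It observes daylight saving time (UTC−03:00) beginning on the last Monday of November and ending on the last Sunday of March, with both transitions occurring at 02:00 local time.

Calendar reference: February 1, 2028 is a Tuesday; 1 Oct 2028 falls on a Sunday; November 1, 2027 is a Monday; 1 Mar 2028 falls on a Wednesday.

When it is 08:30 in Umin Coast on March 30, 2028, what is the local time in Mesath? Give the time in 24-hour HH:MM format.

14:30

1 February 2028 is a Tuesday, so the first Monday is February 7.
1 October 2028 is a Sunday, so the first Monday is October 2 and the second is October 9.
March 30, 2028 lies within the daylight-saving period (7 February – 9 October), so Umin Coast is on daylight time, UTC+14:00.
08:30 Umin Coast − 14h = 18:30 UTC (rolling into the previous day, 29 March 2028).
1 November 2027 is a Monday, so Mondays fall on 1, 8, 15, 22, 29; the last is November 29.
1 March 2028 is a Wednesday, so Sundays fall on 5, 12, 19, 26; the last is March 26.
At the standard offset (UTC−04:00), 18:30 UTC − 4h = 14:30 Mesath standard time.
Daylight saving runs 29 November 2027 – 26 March 2028; the standard-time date in Mesath, March 29, 2028, is outside that window, so Mesath is on standard time at UTC−04:00.
18:30 UTC − 4h = 14:30 Mesath.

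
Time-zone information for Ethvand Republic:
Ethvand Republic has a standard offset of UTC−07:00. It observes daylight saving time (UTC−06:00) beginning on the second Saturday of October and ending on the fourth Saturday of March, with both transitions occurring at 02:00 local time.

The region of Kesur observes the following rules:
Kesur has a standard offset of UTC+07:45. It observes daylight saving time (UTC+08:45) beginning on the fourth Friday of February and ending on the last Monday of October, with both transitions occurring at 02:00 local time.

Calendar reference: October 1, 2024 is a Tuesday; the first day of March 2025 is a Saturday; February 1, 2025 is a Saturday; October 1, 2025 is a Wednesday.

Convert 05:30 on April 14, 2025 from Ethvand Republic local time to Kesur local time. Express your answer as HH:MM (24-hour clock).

21:15

1 October 2024 is a Tuesday, so the first Saturday is October 5 and the second is October 12.
1 March 2025 is a Saturday, so the first Saturday is March 1 and the fourth is March 22.
April 14, 2025 does not fall between 12 October 2024 and 22 March 2025, so daylight saving is not in effect and Ethvand Republic is at UTC−07:00.
05:30 Ethvand Republic + 7h = 12:30 UTC.
1 February 2025 is a Saturday, so the first Friday is February 7 and the fourth is February 28.
1 October 2025 is a Wednesday, so Mondays fall on 6, 13, 20, 27; the last is October 27.
At the standard offset (UTC+07:45), 12:30 UTC + 7h45m = 20:15 Kesur standard time.
The standard-time date in Kesur, April 14, 2025, lies within the daylight-saving period (28 February – 27 October), so Kesur is on daylight time, UTC+08:45.
12:30 UTC + 8h45m = 21:15 Kesur.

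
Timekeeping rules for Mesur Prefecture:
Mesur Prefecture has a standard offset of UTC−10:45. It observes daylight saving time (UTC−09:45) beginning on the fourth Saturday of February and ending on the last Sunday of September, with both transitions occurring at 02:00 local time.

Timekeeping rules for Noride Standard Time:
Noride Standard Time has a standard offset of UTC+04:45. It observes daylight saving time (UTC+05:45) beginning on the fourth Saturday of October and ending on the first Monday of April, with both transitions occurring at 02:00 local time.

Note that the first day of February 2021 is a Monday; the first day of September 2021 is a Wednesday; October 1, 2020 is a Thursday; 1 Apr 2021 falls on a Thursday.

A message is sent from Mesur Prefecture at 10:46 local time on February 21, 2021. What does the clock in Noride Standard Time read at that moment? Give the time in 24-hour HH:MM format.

03:16

1 February 2021 is a Monday, so the first Saturday is February 6 and the fourth is February 27.
1 September 2021 is a Wednesday, so Sundays fall on 5, 12, 19, 26; the last is September 26.
February 21, 2021 is outside the daylight-saving period (27 February – 26 September), so Mesur Prefecture is on standard time, UTC−10:45.
10:46 Mesur Prefecture + 10h45m = 21:31 UTC.
1 October 2020 is a Thursday, so the first Saturday is October 3 and the fourth is October 24.
1 April 2021 is a Thursday, so the first Monday is April 5.
At the standard offset (UTC+04:45), 21:31 UTC + 4h45m = 02:16 Noride Standard Time standard time (rolling into the next day, 22 February 2021).
The standard-time date in Noride Standard Time, February 22, 2021, falls between 24 October 2020 and 5 April 2021, so daylight saving is in effect and Noride Standard Time is at UTC+05:45.
21:31 UTC + 5h45m = 03:16 Noride Standard Time (rolling into the next day, 22 February 2021).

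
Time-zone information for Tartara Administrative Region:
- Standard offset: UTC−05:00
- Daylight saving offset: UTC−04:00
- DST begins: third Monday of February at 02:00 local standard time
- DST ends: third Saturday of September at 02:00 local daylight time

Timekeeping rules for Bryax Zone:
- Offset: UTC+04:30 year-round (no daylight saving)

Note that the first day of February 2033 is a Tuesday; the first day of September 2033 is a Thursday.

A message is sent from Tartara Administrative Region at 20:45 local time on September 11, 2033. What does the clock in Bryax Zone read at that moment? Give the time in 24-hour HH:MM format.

05:15

1 February 2033 is a Tuesday, so the first Monday is February 7 and the third is February 21.
1 September 2033 is a Thursday, so the first Saturday is September 3 and the third is September 17.
September 11, 2033 falls between 21 February and 17 September, so daylight saving is in effect and Tartara Administrative Region is at UTC−04:00.
20:45 Tartara Administrative Region + 4h = 00:45 UTC (rolling into the next day, 12 September 2033).
Bryax Zone has no daylight saving, so its offset is UTC+04:30 year-round.
00:45 UTC + 4h30m = 05:15 Bryax Zone.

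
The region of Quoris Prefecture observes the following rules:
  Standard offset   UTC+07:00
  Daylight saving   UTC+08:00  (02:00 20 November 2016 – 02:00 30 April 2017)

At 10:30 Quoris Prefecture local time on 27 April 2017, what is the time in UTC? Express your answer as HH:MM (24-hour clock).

27 April 2017 falls between 20 November 2016 and 30 April 2017, so daylight saving is in effect and Quoris Prefecture is at UTC+08:00.
10:30 local − 8h = 02:30 UTC.

02:30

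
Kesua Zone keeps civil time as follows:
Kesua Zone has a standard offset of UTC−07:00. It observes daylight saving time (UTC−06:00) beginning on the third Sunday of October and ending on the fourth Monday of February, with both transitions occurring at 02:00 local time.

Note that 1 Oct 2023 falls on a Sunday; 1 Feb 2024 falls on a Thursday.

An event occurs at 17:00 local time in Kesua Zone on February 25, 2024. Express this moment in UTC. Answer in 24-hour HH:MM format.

1 October 2023 is a Sunday, so the first Sunday is October 1 and the third is October 15.
1 February 2024 is a Thursday, so the first Monday is February 5 and the fourth is February 26.
February 25, 2024 lies within the daylight-saving period (15 October 2023 – 26 February 2024), so Kesua Zone is on daylight time, UTC−06:00.
17:00 local + 6h = 23:00 UTC.

23:00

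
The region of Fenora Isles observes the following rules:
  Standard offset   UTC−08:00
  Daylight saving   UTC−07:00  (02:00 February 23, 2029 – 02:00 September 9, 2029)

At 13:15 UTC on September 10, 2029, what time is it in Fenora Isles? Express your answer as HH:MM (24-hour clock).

05:15

At the standard offset (UTC−08:00), 13:15 UTC − 8h = 05:15 Fenora Isles standard time.
The standard-time date in Fenora Isles, September 10, 2029, is outside the daylight-saving period (23 February – 9 September), so Fenora Isles is on standard time, UTC−08:00.
13:15 UTC − 8h = 05:15 local.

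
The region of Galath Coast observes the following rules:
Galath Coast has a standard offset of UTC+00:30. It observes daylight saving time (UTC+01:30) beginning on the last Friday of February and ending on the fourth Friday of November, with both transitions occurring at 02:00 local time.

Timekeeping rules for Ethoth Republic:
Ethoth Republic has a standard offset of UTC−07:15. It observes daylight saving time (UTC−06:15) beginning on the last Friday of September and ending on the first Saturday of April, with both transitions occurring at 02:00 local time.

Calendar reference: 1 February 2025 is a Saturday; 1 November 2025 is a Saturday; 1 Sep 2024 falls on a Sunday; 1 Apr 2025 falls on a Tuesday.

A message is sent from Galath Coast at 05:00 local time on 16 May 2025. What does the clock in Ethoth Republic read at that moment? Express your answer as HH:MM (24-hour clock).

20:15

1 February 2025 is a Saturday, so Fridays fall on 7, 14, 21, 28; the last is February 28.
1 November 2025 is a Saturday, so the first Friday is November 7 and the fourth is November 28.
Daylight saving runs 28 February – 28 November; 16 May 2025 is inside that window, so Galath Coast is at UTC+01:30.
05:00 Galath Coast − 1h30m = 03:30 UTC.
1 September 2024 is a Sunday, so Fridays fall on 6, 13, 20, 27; the last is September 27.
1 April 2025 is a Tuesday, so the first Saturday is April 5.
At the standard offset (UTC−07:15), 03:30 UTC − 7h15m = 20:15 Ethoth Republic standard time (rolling into the previous day, 15 May 2025).
The standard-time date in Ethoth Republic, 15 May 2025, is outside the daylight-saving period (27 September 2024 – 5 April 2025), so Ethoth Republic is on standard time, UTC−07:15.
03:30 UTC − 7h15m = 20:15 Ethoth Republic (rolling into the previous day, 15 May 2025).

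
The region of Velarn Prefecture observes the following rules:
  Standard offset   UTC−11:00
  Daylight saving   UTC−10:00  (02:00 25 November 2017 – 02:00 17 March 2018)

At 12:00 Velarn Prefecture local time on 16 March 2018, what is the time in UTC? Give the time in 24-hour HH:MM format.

Daylight saving runs 25 November 2017 – 17 March 2018; 16 March 2018 is inside that window, so Velarn Prefecture is at UTC−10:00.
12:00 local + 10h = 22:00 UTC.

22:00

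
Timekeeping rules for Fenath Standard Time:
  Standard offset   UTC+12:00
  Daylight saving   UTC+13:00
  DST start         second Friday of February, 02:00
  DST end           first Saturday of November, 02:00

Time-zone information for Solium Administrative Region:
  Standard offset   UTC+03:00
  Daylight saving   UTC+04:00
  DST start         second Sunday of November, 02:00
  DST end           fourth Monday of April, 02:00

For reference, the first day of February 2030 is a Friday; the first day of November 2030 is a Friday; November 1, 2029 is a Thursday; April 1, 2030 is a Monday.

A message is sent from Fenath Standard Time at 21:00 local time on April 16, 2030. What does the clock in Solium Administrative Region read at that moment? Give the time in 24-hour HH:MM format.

1 February 2030 is a Friday, so the first Friday is February 1 and the second is February 8.
1 November 2030 is a Friday, so the first Saturday is November 2.
April 16, 2030 lies within the daylight-saving period (8 February – 2 November), so Fenath Standard Time is on daylight time, UTC+13:00.
21:00 Fenath Standard Time − 13h = 08:00 UTC.
1 November 2029 is a Thursday, so the first Sunday is November 4 and the second is November 11.
1 April 2030 is a Monday, so the first Monday is April 1 and the fourth is April 22.
At the standard offset (UTC+03:00), 08:00 UTC + 3h = 11:00 Solium Administrative Region standard time.
The standard-time date in Solium Administrative Region, April 16, 2030, falls between 11 November 2029 and 22 April 2030, so daylight saving is in effect and Solium Administrative Region is at UTC+04:00.
08:00 UTC + 4h = 12:00 Solium Administrative Region.

12:00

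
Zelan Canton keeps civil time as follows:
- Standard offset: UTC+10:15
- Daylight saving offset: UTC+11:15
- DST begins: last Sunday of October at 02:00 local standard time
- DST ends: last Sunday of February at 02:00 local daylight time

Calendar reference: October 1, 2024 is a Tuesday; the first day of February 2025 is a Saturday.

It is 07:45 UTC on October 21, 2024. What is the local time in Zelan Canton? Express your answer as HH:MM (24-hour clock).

18:00

1 October 2024 is a Tuesday, so Sundays fall on 6, 13, 20, 27; the last is October 27.
1 February 2025 is a Saturday, so Sundays fall on 2, 9, 16, 23; the last is February 23.
At the standard offset (UTC+10:15), 07:45 UTC + 10h15m = 18:00 Zelan Canton standard time.
The standard-time date in Zelan Canton, October 21, 2024, is outside the daylight-saving period (27 October 2024 – 23 February 2025), so Zelan Canton is on standard time, UTC+10:15.
07:45 UTC + 10h15m = 18:00 local.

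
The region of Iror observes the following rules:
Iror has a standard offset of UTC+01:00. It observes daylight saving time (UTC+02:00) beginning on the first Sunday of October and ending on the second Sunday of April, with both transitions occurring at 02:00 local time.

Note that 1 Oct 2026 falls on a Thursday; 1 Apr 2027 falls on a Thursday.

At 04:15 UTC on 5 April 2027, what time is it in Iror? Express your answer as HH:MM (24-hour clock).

1 October 2026 is a Thursday, so the first Sunday is October 4.
1 April 2027 is a Thursday, so the first Sunday is April 4 and the second is April 11.
At the standard offset (UTC+01:00), 04:15 UTC + 1h = 05:15 Iror standard time.
Daylight saving runs 4 October 2026 – 11 April 2027; the standard-time date in Iror, 5 April 2027, is inside that window, so Iror is at UTC+02:00.
04:15 UTC + 2h = 06:15 local.

06:15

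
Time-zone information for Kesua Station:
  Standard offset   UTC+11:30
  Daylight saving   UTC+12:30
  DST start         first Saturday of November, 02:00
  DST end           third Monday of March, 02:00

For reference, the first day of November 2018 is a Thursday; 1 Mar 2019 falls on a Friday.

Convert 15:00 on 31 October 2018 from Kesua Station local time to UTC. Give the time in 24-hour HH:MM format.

03:30

1 November 2018 is a Thursday, so the first Saturday is November 3.
1 March 2019 is a Friday, so the first Monday is March 4 and the third is March 18.
31 October 2018 is outside the daylight-saving period (3 November 2018 – 18 March 2019), so Kesua Station is on standard time, UTC+11:30.
15:00 local − 11h30m = 03:30 UTC.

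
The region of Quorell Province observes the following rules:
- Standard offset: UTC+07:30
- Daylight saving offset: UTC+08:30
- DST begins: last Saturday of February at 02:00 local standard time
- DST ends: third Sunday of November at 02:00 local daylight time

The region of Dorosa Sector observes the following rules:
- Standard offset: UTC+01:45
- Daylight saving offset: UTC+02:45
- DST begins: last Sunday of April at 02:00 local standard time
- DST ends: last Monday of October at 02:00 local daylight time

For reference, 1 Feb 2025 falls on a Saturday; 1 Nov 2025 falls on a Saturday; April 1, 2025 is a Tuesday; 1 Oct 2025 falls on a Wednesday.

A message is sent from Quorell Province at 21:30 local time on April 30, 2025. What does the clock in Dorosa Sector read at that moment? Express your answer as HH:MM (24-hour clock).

1 February 2025 is a Saturday, so Saturdays fall on 1, 8, 15, 22; the last is February 22.
1 November 2025 is a Saturday, so the first Sunday is November 2 and the third is November 16.
Daylight saving runs 22 February – 16 November; April 30, 2025 is inside that window, so Quorell Province is at UTC+08:30.
21:30 Quorell Province − 8h30m = 13:00 UTC.
1 April 2025 is a Tuesday, so Sundays fall on 6, 13, 20, 27; the last is April 27.
1 October 2025 is a Wednesday, so Mondays fall on 6, 13, 20, 27; the last is October 27.
At the standard offset (UTC+01:45), 13:00 UTC + 1h45m = 14:45 Dorosa Sector standard time.
The standard-time date in Dorosa Sector, April 30, 2025, lies within the daylight-saving period (27 April – 27 October), so Dorosa Sector is on daylight time, UTC+02:45.
13:00 UTC + 2h45m = 15:45 Dorosa Sector.

15:45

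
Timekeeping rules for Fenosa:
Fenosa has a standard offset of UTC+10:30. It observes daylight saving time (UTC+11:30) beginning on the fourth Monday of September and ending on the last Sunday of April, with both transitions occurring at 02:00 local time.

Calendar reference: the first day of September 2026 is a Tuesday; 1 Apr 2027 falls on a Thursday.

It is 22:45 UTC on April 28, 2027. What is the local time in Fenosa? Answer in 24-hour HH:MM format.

09:15

1 September 2026 is a Tuesday, so the first Monday is September 7 and the fourth is September 28.
1 April 2027 is a Thursday, so Sundays fall on 4, 11, 18, 25; the last is April 25.
At the standard offset (UTC+10:30), 22:45 UTC + 10h30m = 09:15 Fenosa standard time (rolling into the next day, 29 April 2027).
The standard-time date in Fenosa, April 29, 2027, does not fall between 28 September 2026 and 25 April 2027, so daylight saving is not in effect and Fenosa is at UTC+10:30.
22:45 UTC + 10h30m = 09:15 local (rolling into the next day, 29 April 2027).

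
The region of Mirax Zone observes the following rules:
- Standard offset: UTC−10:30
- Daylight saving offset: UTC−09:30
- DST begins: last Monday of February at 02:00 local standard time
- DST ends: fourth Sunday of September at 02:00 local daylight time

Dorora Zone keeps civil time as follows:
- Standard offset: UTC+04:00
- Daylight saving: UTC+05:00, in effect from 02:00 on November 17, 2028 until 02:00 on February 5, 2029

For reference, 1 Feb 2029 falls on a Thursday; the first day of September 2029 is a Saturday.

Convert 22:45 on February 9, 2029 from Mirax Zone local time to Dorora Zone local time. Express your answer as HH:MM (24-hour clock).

1 February 2029 is a Thursday, so Mondays fall on 5, 12, 19, 26; the last is February 26.
1 September 2029 is a Saturday, so the first Sunday is September 2 and the fourth is September 23.
February 9, 2029 does not fall between 26 February and 23 September, so daylight saving is not in effect and Mirax Zone is at UTC−10:30.
22:45 Mirax Zone + 10h30m = 09:15 UTC (rolling into the next day, 10 February 2029).
At the standard offset (UTC+04:00), 09:15 UTC + 4h = 13:15 Dorora Zone standard time.
Daylight saving runs 17 November 2028 – 5 February 2029; the standard-time date in Dorora Zone, February 10, 2029, is outside that window, so Dorora Zone is on standard time at UTC+04:00.
09:15 UTC + 4h = 13:15 Dorora Zone.

13:15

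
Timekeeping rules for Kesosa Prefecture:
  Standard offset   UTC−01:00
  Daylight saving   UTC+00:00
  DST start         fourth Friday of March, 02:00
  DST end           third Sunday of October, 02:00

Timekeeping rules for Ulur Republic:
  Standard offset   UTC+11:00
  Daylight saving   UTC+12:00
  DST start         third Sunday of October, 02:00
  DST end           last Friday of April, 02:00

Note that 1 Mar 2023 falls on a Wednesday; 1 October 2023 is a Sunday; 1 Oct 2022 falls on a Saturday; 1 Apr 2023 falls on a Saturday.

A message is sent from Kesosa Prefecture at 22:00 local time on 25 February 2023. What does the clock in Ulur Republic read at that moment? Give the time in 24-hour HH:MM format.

1 March 2023 is a Wednesday, so the first Friday is March 3 and the fourth is March 24.
1 October 2023 is a Sunday, so the first Sunday is October 1 and the third is October 15.
25 February 2023 is outside the daylight-saving period (24 March – 15 October), so Kesosa Prefecture is on standard time, UTC−01:00.
22:00 Kesosa Prefecture + 1h = 23:00 UTC.
1 October 2022 is a Saturday, so the first Sunday is October 2 and the third is October 16.
1 April 2023 is a Saturday, so Fridays fall on 7, 14, 21, 28; the last is April 28.
At the standard offset (UTC+11:00), 23:00 UTC + 11h = 10:00 Ulur Republic standard time (rolling into the next day, 26 February 2023).
The standard-time date in Ulur Republic, 26 February 2023, lies within the daylight-saving period (16 October 2022 – 28 April 2023), so Ulur Republic is on daylight time, UTC+12:00.
23:00 UTC + 12h = 11:00 Ulur Republic (rolling into the next day, 26 February 2023).

11:00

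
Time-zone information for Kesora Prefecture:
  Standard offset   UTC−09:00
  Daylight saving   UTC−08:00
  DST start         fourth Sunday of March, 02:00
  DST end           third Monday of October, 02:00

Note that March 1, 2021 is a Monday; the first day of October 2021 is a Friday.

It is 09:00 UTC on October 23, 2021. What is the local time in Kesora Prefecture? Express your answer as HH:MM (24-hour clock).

1 March 2021 is a Monday, so the first Sunday is March 7 and the fourth is March 28.
1 October 2021 is a Friday, so the first Monday is October 4 and the third is October 18.
At the standard offset (UTC−09:00), 09:00 UTC − 9h = 00:00 Kesora Prefecture standard time.
Daylight saving runs 28 March – 18 October; the standard-time date in Kesora Prefecture, October 23, 2021, is outside that window, so Kesora Prefecture is on standard time at UTC−09:00.
09:00 UTC − 9h = 00:00 local.

00:00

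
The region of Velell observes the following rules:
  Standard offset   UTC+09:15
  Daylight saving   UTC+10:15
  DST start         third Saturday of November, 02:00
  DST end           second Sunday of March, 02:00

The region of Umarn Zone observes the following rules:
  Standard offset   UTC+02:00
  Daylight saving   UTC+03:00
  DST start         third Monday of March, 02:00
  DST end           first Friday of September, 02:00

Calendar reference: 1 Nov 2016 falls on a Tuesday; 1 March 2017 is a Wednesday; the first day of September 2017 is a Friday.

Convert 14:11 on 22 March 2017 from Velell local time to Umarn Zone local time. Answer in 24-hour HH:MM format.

1 November 2016 is a Tuesday, so the first Saturday is November 5 and the third is November 19.
1 March 2017 is a Wednesday, so the first Sunday is March 5 and the second is March 12.
Daylight saving runs 19 November 2016 – 12 March 2017; 22 March 2017 is outside that window, so Velell is on standard time at UTC+09:15.
14:11 Velell − 9h15m = 04:56 UTC.
1 March 2017 is a Wednesday, so the first Monday is March 6 and the third is March 20.
1 September 2017 is a Friday, so the first Friday is September 1.
At the standard offset (UTC+02:00), 04:56 UTC + 2h = 06:56 Umarn Zone standard time.
Daylight saving runs 20 March – 1 September; the standard-time date in Umarn Zone, 22 March 2017, is inside that window, so Umarn Zone is at UTC+03:00.
04:56 UTC + 3h = 07:56 Umarn Zone.

07:56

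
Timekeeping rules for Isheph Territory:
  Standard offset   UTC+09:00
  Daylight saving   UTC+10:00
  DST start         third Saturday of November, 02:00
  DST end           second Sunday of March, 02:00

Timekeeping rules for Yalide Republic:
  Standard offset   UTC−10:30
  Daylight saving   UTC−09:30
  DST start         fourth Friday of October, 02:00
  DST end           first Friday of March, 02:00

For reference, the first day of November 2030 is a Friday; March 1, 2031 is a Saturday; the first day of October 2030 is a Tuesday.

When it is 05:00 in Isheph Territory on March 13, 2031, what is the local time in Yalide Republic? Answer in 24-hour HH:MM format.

09:30

1 November 2030 is a Friday, so the first Saturday is November 2 and the third is November 16.
1 March 2031 is a Saturday, so the first Sunday is March 2 and the second is March 9.
Daylight saving runs 16 November 2030 – 9 March 2031; March 13, 2031 is outside that window, so Isheph Territory is on standard time at UTC+09:00.
05:00 Isheph Territory − 9h = 20:00 UTC (rolling into the previous day, 12 March 2031).
1 October 2030 is a Tuesday, so the first Friday is October 4 and the fourth is October 25.
1 March 2031 is a Saturday, so the first Friday is March 7.
At the standard offset (UTC−10:30), 20:00 UTC − 10h30m = 09:30 Yalide Republic standard time.
The standard-time date in Yalide Republic, March 12, 2031, does not fall between 25 October 2030 and 7 March 2031, so daylight saving is not in effect and Yalide Republic is at UTC−10:30.
20:00 UTC − 10h30m = 09:30 Yalide Republic.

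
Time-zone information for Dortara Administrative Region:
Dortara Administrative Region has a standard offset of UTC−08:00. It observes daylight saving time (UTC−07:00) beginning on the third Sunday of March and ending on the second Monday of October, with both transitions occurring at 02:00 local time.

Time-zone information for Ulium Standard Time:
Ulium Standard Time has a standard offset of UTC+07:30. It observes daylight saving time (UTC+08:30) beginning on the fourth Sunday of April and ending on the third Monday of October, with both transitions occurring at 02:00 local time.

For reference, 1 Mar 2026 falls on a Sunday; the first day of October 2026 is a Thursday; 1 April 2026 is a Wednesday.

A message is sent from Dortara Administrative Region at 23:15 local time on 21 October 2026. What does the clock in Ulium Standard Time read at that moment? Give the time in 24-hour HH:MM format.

1 March 2026 is a Sunday, so the first Sunday is March 1 and the third is March 15.
1 October 2026 is a Thursday, so the first Monday is October 5 and the second is October 12.
21 October 2026 is outside the daylight-saving period (15 March – 12 October), so Dortara Administrative Region is on standard time, UTC−08:00.
23:15 Dortara Administrative Region + 8h = 07:15 UTC (rolling into the next day, 22 October 2026).
1 April 2026 is a Wednesday, so the first Sunday is April 5 and the fourth is April 26.
1 October 2026 is a Thursday, so the first Monday is October 5 and the third is October 19.
At the standard offset (UTC+07:30), 07:15 UTC + 7h30m = 14:45 Ulium Standard Time standard time.
The standard-time date in Ulium Standard Time, 22 October 2026, is outside the daylight-saving period (26 April – 19 October), so Ulium Standard Time is on standard time, UTC+07:30.
07:15 UTC + 7h30m = 14:45 Ulium Standard Time.

14:45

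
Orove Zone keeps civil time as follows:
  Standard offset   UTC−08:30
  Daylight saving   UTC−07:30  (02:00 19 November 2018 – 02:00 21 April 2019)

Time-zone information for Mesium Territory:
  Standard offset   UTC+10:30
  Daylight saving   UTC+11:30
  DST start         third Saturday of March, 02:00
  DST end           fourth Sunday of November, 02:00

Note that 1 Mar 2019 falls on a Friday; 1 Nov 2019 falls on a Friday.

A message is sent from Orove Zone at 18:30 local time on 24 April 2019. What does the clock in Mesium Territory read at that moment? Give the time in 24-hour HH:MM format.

24 April 2019 is outside the daylight-saving period (19 November 2018 – 21 April 2019), so Orove Zone is on standard time, UTC−08:30.
18:30 Orove Zone + 8h30m = 03:00 UTC (rolling into the next day, 25 April 2019).
1 March 2019 is a Friday, so the first Saturday is March 2 and the third is March 16.
1 November 2019 is a Friday, so the first Sunday is November 3 and the fourth is November 24.
At the standard offset (UTC+10:30), 03:00 UTC + 10h30m = 13:30 Mesium Territory standard time.
The standard-time date in Mesium Territory, 25 April 2019, falls between 16 March and 24 November, so daylight saving is in effect and Mesium Territory is at UTC+11:30.
03:00 UTC + 11h30m = 14:30 Mesium Territory.

14:30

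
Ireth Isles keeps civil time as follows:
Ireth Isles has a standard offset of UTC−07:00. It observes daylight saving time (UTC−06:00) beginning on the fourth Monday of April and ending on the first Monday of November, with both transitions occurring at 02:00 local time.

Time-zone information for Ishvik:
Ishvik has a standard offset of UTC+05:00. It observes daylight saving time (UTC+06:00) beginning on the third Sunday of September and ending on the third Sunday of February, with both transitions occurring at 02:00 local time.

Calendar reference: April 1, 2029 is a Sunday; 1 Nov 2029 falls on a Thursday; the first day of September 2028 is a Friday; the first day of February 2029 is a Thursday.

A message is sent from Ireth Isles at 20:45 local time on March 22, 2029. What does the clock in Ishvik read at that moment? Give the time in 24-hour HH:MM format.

1 April 2029 is a Sunday, so the first Monday is April 2 and the fourth is April 23.
1 November 2029 is a Thursday, so the first Monday is November 5.
March 22, 2029 is outside the daylight-saving period (23 April – 5 November), so Ireth Isles is on standard time, UTC−07:00.
20:45 Ireth Isles + 7h = 03:45 UTC (rolling into the next day, 23 March 2029).
1 September 2028 is a Friday, so the first Sunday is September 3 and the third is September 17.
1 February 2029 is a Thursday, so the first Sunday is February 4 and the third is February 18.
At the standard offset (UTC+05:00), 03:45 UTC + 5h = 08:45 Ishvik standard time.
The standard-time date in Ishvik, March 23, 2029, is outside the daylight-saving period (17 September 2028 – 18 February 2029), so Ishvik is on standard time, UTC+05:00.
03:45 UTC + 5h = 08:45 Ishvik.

08:45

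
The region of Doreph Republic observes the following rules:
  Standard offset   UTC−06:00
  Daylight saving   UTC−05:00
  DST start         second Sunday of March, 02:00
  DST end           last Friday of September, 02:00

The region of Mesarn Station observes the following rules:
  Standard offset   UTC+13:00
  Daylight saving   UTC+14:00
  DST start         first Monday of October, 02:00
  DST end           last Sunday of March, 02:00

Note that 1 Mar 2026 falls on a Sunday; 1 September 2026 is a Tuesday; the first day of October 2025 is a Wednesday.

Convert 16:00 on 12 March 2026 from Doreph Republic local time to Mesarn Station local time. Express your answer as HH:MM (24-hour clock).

1 March 2026 is a Sunday, so the first Sunday is March 1 and the second is March 8.
1 September 2026 is a Tuesday, so Fridays fall on 4, 11, 18, 25; the last is September 25.
Daylight saving runs 8 March – 25 September; 12 March 2026 is inside that window, so Doreph Republic is at UTC−05:00.
16:00 Doreph Republic + 5h = 21:00 UTC.
1 October 2025 is a Wednesday, so the first Monday is October 6.
1 March 2026 is a Sunday, so Sundays fall on 1, 8, 15, 22, 29; the last is March 29.
At the standard offset (UTC+13:00), 21:00 UTC + 13h = 10:00 Mesarn Station standard time (rolling into the next day, 13 March 2026).
The standard-time date in Mesarn Station, 13 March 2026, lies within the daylight-saving period (6 October 2025 – 29 March 2026), so Mesarn Station is on daylight time, UTC+14:00.
21:00 UTC + 14h = 11:00 Mesarn Station (rolling into the next day, 13 March 2026).

11:00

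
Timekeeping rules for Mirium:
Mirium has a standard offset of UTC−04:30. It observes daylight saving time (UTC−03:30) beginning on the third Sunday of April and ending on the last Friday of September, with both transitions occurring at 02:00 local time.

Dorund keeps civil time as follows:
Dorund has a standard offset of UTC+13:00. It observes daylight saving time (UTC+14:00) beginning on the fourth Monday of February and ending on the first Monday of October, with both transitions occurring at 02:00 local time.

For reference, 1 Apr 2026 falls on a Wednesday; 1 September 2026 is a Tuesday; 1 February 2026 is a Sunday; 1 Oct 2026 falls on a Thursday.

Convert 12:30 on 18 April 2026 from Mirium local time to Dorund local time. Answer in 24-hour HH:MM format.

07:00

1 April 2026 is a Wednesday, so the first Sunday is April 5 and the third is April 19.
1 September 2026 is a Tuesday, so Fridays fall on 4, 11, 18, 25; the last is September 25.
Daylight saving runs 19 April – 25 September; 18 April 2026 is outside that window, so Mirium is on standard time at UTC−04:30.
12:30 Mirium + 4h30m = 17:00 UTC.
1 February 2026 is a Sunday, so the first Monday is February 2 and the fourth is February 23.
1 October 2026 is a Thursday, so the first Monday is October 5.
At the standard offset (UTC+13:00), 17:00 UTC + 13h = 06:00 Dorund standard time (rolling into the next day, 19 April 2026).
Daylight saving runs 23 February – 5 October; the standard-time date in Dorund, 19 April 2026, is inside that window, so Dorund is at UTC+14:00.
17:00 UTC + 14h = 07:00 Dorund (rolling into the next day, 19 April 2026).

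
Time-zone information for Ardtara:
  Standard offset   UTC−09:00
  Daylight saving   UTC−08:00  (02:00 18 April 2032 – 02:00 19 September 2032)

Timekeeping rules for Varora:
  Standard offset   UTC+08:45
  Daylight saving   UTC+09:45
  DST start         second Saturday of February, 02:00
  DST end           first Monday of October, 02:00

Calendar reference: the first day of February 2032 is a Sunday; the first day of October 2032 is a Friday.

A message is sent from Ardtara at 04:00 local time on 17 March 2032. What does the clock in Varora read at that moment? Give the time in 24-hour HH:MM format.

22:45

17 March 2032 is outside the daylight-saving period (18 April – 19 September), so Ardtara is on standard time, UTC−09:00.
04:00 Ardtara + 9h = 13:00 UTC.
1 February 2032 is a Sunday, so the first Saturday is February 7 and the second is February 14.
1 October 2032 is a Friday, so the first Monday is October 4.
At the standard offset (UTC+08:45), 13:00 UTC + 8h45m = 21:45 Varora standard time.
The standard-time date in Varora, 17 March 2032, lies within the daylight-saving period (14 February – 4 October), so Varora is on daylight time, UTC+09:45.
13:00 UTC + 9h45m = 22:45 Varora.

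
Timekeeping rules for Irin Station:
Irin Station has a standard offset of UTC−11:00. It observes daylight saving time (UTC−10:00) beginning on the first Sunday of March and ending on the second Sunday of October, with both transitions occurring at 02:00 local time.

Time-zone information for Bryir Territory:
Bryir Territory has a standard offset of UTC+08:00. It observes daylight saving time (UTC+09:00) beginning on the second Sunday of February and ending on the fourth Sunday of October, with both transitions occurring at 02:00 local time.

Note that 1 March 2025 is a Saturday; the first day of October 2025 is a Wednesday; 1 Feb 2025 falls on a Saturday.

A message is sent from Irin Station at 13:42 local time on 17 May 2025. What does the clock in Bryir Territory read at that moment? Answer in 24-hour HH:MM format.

1 March 2025 is a Saturday, so the first Sunday is March 2.
1 October 2025 is a Wednesday, so the first Sunday is October 5 and the second is October 12.
17 May 2025 falls between 2 March and 12 October, so daylight saving is in effect and Irin Station is at UTC−10:00.
13:42 Irin Station + 10h = 23:42 UTC.
1 February 2025 is a Saturday, so the first Sunday is February 2 and the second is February 9.
1 October 2025 is a Wednesday, so the first Sunday is October 5 and the fourth is October 26.
At the standard offset (UTC+08:00), 23:42 UTC + 8h = 07:42 Bryir Territory standard time (rolling into the next day, 18 May 2025).
Daylight saving runs 9 February – 26 October; the standard-time date in Bryir Territory, 18 May 2025, is inside that window, so Bryir Territory is at UTC+09:00.
23:42 UTC + 9h = 08:42 Bryir Territory (rolling into the next day, 18 May 2025).

08:42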